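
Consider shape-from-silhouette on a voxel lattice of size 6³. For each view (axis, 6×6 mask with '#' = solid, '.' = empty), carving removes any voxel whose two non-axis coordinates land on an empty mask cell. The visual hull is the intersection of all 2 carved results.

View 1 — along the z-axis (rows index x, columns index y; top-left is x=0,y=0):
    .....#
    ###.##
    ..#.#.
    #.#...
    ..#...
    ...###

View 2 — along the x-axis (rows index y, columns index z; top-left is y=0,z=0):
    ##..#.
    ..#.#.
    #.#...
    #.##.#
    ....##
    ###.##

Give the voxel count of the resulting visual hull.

before carving: 216 voxels (6×6×6)
step 1: project along z, AND mask (14/36) → |grid| = 84
step 2: project along x, AND mask (18/36) → |grid| = 41

voxel count = 41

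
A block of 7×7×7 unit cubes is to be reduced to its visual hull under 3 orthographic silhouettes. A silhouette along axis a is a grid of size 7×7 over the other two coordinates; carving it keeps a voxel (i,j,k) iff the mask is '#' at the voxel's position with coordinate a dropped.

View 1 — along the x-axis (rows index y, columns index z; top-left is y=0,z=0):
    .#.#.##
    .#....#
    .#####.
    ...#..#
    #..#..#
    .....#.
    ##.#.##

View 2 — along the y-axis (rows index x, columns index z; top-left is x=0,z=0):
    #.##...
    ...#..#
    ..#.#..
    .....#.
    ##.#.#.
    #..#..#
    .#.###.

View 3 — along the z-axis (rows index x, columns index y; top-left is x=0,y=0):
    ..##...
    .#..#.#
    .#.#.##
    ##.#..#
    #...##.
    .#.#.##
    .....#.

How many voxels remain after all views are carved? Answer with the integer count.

remaining voxels: 23

start: 7×7×7 = 343 voxels
after view 1 [x-axis, 22 of 49 cells solid] → remaining = 154
after view 2 [y-axis, 19 of 49 cells solid] → remaining = 65
after view 3 [z-axis, 21 of 49 cells solid] → remaining = 23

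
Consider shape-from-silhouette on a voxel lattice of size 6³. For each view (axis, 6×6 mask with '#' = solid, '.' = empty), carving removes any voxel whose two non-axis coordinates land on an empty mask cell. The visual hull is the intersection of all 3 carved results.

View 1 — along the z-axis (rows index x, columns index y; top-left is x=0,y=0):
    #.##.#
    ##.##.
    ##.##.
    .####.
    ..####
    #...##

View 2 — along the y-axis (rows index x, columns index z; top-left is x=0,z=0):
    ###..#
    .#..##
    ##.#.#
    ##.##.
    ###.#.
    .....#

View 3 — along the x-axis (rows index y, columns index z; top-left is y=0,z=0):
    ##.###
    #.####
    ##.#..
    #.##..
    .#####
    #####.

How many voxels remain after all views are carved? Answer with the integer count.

start: 6×6×6 = 216 voxels
  1. axis=2 (XY plane), |mask|=23  ⇒  voxels=138
  2. axis=1 (XZ plane), |mask|=20  ⇒  voxels=79
  3. axis=0 (YZ plane), |mask|=26  ⇒  voxels=54

voxel count = 54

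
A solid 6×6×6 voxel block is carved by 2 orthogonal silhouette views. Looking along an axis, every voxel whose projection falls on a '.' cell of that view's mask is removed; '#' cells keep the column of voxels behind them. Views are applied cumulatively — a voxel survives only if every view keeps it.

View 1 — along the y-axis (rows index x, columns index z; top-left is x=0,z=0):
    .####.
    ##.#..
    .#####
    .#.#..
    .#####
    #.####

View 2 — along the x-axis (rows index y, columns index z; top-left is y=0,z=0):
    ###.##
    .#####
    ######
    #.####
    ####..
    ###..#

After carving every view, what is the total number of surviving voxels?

114 voxels

start: 6×6×6 = 216 voxels
step 1: project along y, AND mask (24/36) → |grid| = 144
step 2: project along x, AND mask (29/36) → |grid| = 114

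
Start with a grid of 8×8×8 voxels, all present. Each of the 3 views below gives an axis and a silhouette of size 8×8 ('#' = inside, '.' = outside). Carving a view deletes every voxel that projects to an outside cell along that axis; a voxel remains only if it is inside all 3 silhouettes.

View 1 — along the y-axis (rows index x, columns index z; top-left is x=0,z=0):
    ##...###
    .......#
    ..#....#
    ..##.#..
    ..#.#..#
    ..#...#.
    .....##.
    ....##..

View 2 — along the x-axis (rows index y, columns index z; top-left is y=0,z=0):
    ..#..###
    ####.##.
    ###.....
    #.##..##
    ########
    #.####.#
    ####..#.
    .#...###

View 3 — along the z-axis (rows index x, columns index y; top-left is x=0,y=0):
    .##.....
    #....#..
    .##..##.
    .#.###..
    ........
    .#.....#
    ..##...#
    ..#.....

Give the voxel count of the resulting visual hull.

30 voxels

full grid |V| = 512
V1 y: intersect with XZ mask (20 set) -- 160 left
V2 x: intersect with YZ mask (41 set) -- 106 left
V3 z: intersect with XY mask (18 set) -- 30 left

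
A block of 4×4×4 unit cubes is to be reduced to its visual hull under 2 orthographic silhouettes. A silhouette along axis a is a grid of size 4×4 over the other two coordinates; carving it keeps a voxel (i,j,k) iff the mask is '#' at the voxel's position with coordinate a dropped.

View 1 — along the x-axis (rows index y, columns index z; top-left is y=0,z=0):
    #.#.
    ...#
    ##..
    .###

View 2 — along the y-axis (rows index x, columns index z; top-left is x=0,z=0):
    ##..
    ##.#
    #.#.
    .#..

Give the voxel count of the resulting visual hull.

|visual hull| = 16

before carving: 64 voxels (4×4×4)
after view 1 [x-axis, 8 of 16 cells solid] → remaining = 32
after view 2 [y-axis, 8 of 16 cells solid] → remaining = 16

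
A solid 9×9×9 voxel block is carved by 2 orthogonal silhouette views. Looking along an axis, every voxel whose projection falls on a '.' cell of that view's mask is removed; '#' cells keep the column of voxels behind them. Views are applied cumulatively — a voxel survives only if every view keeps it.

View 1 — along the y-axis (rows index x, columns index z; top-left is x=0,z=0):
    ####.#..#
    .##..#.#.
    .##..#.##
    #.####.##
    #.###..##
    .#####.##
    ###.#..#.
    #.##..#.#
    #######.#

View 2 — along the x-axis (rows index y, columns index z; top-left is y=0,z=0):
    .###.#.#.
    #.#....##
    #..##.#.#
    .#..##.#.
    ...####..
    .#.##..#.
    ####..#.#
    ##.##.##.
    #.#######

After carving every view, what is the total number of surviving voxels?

|visual hull| = 266

full grid |V| = 729
step 1: project along y, AND mask (53/81) → |grid| = 477
step 2: project along x, AND mask (46/81) → |grid| = 266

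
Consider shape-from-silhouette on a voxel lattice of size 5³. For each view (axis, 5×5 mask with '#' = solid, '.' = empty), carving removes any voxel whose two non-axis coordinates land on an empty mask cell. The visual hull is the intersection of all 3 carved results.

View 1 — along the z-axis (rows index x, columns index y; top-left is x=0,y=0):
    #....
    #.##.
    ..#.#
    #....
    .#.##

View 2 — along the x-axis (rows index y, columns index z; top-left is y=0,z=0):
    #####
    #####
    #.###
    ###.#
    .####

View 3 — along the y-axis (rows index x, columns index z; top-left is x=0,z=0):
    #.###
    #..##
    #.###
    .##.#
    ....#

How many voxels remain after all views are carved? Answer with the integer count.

voxel count = 25

full grid |V| = 125
V1 z: intersect with XY mask (10 set) -- 50 left
V2 x: intersect with YZ mask (22 set) -- 44 left
V3 y: intersect with XZ mask (15 set) -- 25 left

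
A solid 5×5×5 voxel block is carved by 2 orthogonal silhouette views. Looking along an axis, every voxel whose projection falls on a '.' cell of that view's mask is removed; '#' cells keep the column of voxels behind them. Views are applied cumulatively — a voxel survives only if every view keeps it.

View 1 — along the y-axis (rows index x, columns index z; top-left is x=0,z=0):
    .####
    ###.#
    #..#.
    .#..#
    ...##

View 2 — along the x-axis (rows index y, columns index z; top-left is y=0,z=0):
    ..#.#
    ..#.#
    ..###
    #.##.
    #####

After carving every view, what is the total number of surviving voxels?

start: 5×5×5 = 125 voxels
carve view 1 (along y, XZ-mask fill 14/25): 70 voxels remain
carve view 2 (along x, YZ-mask fill 15/25): 42 voxels remain

voxel count = 42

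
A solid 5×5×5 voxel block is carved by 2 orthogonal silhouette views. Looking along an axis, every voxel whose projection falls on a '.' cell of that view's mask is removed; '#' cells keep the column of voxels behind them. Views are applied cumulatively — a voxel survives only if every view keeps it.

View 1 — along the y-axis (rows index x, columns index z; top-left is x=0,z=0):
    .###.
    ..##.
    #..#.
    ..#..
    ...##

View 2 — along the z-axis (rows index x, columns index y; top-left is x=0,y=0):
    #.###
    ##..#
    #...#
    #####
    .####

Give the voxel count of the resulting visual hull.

remaining voxels: 35

full grid |V| = 125
  1. axis=1 (XZ plane), |mask|=10  ⇒  voxels=50
  2. axis=2 (XY plane), |mask|=18  ⇒  voxels=35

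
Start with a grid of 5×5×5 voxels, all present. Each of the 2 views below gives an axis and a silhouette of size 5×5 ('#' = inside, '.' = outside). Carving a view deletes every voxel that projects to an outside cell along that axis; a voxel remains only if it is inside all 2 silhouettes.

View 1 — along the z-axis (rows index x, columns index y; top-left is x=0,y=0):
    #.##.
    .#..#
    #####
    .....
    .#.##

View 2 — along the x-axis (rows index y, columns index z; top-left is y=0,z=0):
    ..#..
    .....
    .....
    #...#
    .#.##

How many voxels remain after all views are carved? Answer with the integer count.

voxel count = 17

initial block: 5^3 = 125
  1. axis=2 (XY plane), |mask|=13  ⇒  voxels=65
  2. axis=0 (YZ plane), |mask|=6  ⇒  voxels=17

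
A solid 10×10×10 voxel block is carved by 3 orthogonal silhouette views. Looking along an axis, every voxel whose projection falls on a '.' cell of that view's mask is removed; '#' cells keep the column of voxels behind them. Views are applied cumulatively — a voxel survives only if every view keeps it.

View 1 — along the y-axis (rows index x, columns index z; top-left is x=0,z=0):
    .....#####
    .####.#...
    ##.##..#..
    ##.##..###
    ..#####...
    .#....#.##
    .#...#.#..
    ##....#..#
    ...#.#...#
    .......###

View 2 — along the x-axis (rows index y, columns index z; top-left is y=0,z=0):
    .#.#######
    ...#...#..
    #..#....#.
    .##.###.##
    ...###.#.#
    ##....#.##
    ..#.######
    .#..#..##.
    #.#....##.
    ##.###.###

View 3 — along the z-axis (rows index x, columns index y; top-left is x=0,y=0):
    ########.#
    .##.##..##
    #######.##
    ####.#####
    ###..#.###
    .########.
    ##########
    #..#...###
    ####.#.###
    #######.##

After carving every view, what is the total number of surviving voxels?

voxel count = 185

start: 10×10×10 = 1000 voxels
after view 1 [y-axis, 44 of 100 cells solid] → remaining = 440
after view 2 [x-axis, 53 of 100 cells solid] → remaining = 240
after view 3 [z-axis, 80 of 100 cells solid] → remaining = 185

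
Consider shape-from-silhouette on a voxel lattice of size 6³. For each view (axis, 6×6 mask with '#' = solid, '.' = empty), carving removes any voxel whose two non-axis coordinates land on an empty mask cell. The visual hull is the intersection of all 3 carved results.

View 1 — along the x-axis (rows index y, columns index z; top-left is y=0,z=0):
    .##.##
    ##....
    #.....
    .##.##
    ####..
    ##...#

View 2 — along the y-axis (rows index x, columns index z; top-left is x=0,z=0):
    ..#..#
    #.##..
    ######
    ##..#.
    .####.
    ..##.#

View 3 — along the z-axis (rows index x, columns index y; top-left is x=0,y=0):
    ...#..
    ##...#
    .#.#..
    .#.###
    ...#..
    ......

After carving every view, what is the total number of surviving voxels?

|visual hull| = 22

before carving: 216 voxels (6×6×6)
  1. axis=0 (YZ plane), |mask|=18  ⇒  voxels=108
  2. axis=1 (XZ plane), |mask|=21  ⇒  voxels=61
  3. axis=2 (XY plane), |mask|=11  ⇒  voxels=22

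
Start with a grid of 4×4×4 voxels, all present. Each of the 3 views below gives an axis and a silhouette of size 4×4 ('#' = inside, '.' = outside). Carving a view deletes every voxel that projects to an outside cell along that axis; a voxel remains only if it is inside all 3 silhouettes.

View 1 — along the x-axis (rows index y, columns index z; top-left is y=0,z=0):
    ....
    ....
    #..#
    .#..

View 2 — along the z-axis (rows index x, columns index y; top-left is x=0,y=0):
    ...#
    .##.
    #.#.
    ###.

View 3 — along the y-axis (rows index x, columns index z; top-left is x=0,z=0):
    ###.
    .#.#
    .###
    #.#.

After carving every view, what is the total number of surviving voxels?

before carving: 64 voxels (4×4×4)
carve view 1 (along x, YZ-mask fill 3/16): 12 voxels remain
carve view 2 (along z, XY-mask fill 8/16): 7 voxels remain
carve view 3 (along y, XZ-mask fill 10/16): 4 voxels remain

4 voxels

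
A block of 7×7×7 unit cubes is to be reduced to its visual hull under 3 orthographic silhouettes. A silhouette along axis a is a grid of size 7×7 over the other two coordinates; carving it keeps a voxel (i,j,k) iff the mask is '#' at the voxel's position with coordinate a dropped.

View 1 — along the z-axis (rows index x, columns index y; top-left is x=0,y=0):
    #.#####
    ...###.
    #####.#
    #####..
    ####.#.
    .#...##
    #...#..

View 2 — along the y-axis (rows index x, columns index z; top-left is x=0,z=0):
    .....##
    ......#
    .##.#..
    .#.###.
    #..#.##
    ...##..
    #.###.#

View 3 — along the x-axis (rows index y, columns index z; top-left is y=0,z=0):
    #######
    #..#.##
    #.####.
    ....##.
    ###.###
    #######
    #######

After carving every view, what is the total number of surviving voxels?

remaining voxels: 68

full grid |V| = 343
  1. axis=2 (XY plane), |mask|=30  ⇒  voxels=210
  2. axis=1 (XZ plane), |mask|=21  ⇒  voxels=89
  3. axis=0 (YZ plane), |mask|=38  ⇒  voxels=68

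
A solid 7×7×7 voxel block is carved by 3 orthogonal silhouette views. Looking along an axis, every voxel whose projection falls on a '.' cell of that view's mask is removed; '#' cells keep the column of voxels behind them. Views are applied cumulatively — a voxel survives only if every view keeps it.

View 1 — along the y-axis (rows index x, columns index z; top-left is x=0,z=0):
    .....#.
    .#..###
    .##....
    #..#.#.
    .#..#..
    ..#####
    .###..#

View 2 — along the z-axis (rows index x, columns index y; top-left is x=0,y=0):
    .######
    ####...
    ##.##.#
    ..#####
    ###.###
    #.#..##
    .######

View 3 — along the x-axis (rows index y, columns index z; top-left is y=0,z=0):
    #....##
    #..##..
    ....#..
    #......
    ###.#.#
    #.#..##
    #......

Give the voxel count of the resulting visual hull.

voxel count = 28

full grid |V| = 343
  1. axis=1 (XZ plane), |mask|=21  ⇒  voxels=147
  2. axis=2 (XY plane), |mask|=36  ⇒  voxels=103
  3. axis=0 (YZ plane), |mask|=18  ⇒  voxels=28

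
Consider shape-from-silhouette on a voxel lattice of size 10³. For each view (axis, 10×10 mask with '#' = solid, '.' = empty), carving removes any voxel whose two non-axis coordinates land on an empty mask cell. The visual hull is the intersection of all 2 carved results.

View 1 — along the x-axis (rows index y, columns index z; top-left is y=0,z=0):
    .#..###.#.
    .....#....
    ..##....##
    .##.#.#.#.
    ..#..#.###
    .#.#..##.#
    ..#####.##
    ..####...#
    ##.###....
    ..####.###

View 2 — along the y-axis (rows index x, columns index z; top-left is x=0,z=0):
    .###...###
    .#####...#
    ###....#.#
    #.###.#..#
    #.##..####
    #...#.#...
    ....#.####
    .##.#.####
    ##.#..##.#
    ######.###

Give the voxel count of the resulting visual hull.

full grid |V| = 1000
after view 1 [x-axis, 49 of 100 cells solid] → remaining = 490
after view 2 [y-axis, 60 of 100 cells solid] → remaining = 287

remaining voxels: 287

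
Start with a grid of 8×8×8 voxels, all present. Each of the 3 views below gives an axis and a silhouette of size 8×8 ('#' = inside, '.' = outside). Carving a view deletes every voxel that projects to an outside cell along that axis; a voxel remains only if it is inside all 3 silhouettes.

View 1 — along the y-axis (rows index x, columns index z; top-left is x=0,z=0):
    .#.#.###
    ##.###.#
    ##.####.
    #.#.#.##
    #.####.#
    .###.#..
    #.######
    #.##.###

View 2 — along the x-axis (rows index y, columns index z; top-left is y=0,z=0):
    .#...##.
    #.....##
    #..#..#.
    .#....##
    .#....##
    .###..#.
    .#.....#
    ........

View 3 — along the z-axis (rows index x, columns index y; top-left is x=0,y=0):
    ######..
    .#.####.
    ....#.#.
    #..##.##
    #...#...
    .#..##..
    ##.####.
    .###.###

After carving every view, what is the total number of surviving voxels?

66 voxels

before carving: 512 voxels (8×8×8)
V1 y: intersect with XZ mask (45 set) -- 360 left
V2 x: intersect with YZ mask (21 set) -- 112 left
V3 z: intersect with XY mask (35 set) -- 66 left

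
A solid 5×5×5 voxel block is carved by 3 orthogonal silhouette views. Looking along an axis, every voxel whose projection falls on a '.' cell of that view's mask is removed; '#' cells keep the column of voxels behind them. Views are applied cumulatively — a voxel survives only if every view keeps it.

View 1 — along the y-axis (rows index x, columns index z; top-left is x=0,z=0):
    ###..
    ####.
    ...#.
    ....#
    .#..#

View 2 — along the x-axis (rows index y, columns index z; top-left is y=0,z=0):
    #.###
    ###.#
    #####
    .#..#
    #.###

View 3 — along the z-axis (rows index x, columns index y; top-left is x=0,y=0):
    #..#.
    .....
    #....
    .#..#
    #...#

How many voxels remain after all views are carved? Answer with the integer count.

initial block: 5^3 = 125
  1. axis=1 (XZ plane), |mask|=11  ⇒  voxels=55
  2. axis=0 (YZ plane), |mask|=19  ⇒  voxels=41
  3. axis=2 (XY plane), |mask|=7  ⇒  voxels=8

8 voxels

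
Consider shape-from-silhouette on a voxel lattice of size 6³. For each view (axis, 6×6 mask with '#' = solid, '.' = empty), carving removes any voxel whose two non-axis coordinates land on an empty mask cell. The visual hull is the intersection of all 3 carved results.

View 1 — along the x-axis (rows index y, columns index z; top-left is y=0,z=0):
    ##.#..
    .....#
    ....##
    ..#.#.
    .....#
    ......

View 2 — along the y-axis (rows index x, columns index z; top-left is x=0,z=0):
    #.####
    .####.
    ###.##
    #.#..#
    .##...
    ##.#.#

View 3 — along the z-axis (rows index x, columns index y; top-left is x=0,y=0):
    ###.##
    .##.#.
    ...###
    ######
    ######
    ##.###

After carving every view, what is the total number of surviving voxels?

|visual hull| = 22

full grid |V| = 216
after view 1 [x-axis, 9 of 36 cells solid] → remaining = 54
after view 2 [y-axis, 23 of 36 cells solid] → remaining = 34
after view 3 [z-axis, 28 of 36 cells solid] → remaining = 22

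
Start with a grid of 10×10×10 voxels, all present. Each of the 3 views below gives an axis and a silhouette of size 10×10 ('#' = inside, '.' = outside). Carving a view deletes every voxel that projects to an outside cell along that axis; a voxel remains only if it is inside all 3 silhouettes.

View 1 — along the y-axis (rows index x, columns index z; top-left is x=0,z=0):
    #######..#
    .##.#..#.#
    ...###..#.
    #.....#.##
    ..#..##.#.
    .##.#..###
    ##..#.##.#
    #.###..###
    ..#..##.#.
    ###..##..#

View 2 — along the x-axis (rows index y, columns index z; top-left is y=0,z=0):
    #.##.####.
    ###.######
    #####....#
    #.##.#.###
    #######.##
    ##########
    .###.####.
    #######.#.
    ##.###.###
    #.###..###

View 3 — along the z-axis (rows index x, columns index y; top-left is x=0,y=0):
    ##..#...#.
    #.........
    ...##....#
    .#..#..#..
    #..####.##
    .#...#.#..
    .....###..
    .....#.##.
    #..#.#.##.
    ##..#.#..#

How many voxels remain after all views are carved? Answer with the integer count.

full grid |V| = 1000
carve view 1 (along y, XZ-mask fill 54/100): 540 voxels remain
carve view 2 (along x, YZ-mask fill 78/100): 419 voxels remain
carve view 3 (along z, XY-mask fill 37/100): 159 voxels remain

159 voxels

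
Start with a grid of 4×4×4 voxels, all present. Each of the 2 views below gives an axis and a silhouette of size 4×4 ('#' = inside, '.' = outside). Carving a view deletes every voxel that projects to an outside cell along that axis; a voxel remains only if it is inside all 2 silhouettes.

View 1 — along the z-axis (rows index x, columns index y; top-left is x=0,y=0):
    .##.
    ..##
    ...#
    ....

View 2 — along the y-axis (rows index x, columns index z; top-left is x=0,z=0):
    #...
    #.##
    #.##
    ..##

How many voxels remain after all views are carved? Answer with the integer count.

remaining voxels: 11

full grid |V| = 64
V1 z: intersect with XY mask (5 set) -- 20 left
V2 y: intersect with XZ mask (9 set) -- 11 left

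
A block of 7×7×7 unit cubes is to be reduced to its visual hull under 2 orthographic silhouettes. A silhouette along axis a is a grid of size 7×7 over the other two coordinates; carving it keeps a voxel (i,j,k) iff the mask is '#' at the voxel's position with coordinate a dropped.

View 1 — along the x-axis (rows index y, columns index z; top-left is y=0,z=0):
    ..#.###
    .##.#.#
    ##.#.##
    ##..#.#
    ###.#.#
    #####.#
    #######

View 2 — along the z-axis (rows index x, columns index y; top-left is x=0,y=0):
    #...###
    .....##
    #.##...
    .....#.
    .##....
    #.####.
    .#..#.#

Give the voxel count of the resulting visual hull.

start: 7×7×7 = 343 voxels
after view 1 [x-axis, 35 of 49 cells solid] → remaining = 245
after view 2 [z-axis, 20 of 49 cells solid] → remaining = 103

remaining voxels: 103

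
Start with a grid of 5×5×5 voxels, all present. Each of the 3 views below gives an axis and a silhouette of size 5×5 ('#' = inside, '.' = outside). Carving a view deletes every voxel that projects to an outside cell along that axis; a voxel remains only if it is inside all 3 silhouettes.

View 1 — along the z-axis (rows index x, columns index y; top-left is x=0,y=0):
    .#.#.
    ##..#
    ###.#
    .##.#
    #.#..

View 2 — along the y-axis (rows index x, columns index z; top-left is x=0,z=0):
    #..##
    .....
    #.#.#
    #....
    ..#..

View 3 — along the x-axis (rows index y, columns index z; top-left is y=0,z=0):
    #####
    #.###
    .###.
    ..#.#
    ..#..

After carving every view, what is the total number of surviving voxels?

remaining voxels: 15

start: 5×5×5 = 125 voxels
V1 z: intersect with XY mask (14 set) -- 70 left
V2 y: intersect with XZ mask (8 set) -- 23 left
V3 x: intersect with YZ mask (15 set) -- 15 left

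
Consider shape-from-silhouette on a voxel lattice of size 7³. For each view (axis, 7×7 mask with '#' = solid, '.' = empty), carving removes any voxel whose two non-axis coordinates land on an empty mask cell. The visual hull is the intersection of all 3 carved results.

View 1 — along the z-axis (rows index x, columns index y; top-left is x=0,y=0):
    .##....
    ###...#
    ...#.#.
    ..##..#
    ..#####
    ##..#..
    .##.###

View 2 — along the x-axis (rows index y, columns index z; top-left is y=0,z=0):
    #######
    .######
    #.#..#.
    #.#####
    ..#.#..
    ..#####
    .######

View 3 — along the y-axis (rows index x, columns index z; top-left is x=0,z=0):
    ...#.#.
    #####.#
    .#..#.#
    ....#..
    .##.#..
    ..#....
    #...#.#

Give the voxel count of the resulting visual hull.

start: 7×7×7 = 343 voxels
V1 z: intersect with XY mask (24 set) -- 168 left
V2 x: intersect with YZ mask (35 set) -- 116 left
V3 y: intersect with XZ mask (19 set) -- 48 left

48 voxels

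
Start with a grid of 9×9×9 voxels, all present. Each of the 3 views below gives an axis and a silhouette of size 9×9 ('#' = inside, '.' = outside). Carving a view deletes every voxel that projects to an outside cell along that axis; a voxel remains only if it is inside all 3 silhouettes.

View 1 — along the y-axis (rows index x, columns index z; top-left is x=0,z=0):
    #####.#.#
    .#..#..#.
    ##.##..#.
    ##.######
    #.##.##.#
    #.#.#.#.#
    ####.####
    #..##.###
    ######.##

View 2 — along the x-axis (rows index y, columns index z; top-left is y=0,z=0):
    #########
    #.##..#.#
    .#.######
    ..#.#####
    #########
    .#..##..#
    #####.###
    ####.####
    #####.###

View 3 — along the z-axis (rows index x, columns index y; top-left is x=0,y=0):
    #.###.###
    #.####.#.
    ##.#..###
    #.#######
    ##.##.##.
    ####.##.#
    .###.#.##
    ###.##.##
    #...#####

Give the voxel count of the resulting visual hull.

full grid |V| = 729
  1. axis=1 (XZ plane), |mask|=56  ⇒  voxels=504
  2. axis=0 (YZ plane), |mask|=64  ⇒  voxels=400
  3. axis=2 (XY plane), |mask|=59  ⇒  voxels=303

|visual hull| = 303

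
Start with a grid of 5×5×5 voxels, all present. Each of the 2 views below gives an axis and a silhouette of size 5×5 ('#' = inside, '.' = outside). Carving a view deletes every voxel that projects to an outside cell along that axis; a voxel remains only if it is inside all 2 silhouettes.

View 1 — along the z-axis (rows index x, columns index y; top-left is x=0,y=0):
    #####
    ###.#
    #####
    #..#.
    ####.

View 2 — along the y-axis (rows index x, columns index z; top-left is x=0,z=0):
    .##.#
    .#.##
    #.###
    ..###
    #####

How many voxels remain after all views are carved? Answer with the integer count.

start: 5×5×5 = 125 voxels
  1. axis=2 (XY plane), |mask|=20  ⇒  voxels=100
  2. axis=1 (XZ plane), |mask|=18  ⇒  voxels=73

|visual hull| = 73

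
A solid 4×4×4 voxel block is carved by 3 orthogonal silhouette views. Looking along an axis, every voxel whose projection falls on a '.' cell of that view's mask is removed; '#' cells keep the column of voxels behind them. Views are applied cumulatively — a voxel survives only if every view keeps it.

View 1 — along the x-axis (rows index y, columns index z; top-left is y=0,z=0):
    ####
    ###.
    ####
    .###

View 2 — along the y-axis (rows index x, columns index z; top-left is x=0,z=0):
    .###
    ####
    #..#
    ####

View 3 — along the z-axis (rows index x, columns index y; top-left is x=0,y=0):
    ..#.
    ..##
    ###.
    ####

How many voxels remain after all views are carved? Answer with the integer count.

before carving: 64 voxels (4×4×4)
[1] x-view keeps 14 columns → grid now 56
[2] y-view keeps 13 columns → grid now 45
[3] z-view keeps 10 columns → grid now 29

|visual hull| = 29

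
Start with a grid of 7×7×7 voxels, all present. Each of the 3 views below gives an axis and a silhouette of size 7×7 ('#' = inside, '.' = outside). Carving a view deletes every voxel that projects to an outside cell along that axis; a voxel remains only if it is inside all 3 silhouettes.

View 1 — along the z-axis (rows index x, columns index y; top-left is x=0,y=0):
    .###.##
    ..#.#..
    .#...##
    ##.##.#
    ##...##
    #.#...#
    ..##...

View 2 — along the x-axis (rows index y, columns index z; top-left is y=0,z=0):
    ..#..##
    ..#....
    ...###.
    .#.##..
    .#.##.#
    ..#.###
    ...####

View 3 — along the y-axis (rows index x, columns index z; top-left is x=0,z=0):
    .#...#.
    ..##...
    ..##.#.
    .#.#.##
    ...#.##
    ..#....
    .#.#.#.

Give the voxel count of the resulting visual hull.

initial block: 7^3 = 343
after view 1 [z-axis, 24 of 49 cells solid] → remaining = 168
after view 2 [x-axis, 22 of 49 cells solid] → remaining = 74
after view 3 [y-axis, 18 of 49 cells solid] → remaining = 33

|visual hull| = 33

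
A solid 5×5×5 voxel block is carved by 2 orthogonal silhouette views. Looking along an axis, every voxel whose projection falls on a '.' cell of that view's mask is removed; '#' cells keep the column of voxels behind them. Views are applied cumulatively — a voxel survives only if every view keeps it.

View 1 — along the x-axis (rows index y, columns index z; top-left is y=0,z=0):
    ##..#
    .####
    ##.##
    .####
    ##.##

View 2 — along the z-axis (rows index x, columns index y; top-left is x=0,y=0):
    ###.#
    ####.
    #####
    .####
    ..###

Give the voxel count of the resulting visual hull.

voxel count = 77

start: 5×5×5 = 125 voxels
after view 1 [x-axis, 19 of 25 cells solid] → remaining = 95
after view 2 [z-axis, 20 of 25 cells solid] → remaining = 77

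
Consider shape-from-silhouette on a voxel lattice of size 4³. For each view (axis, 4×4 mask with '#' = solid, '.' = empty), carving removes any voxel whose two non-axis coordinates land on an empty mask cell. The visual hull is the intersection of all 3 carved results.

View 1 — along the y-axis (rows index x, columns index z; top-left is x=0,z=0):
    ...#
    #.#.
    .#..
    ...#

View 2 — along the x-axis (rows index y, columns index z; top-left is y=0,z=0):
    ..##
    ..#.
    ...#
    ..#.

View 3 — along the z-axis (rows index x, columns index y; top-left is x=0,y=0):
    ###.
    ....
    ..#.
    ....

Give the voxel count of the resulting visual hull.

start: 4×4×4 = 64 voxels
step 1: project along y, AND mask (5/16) → |grid| = 20
step 2: project along x, AND mask (5/16) → |grid| = 7
step 3: project along z, AND mask (4/16) → |grid| = 2

2 voxels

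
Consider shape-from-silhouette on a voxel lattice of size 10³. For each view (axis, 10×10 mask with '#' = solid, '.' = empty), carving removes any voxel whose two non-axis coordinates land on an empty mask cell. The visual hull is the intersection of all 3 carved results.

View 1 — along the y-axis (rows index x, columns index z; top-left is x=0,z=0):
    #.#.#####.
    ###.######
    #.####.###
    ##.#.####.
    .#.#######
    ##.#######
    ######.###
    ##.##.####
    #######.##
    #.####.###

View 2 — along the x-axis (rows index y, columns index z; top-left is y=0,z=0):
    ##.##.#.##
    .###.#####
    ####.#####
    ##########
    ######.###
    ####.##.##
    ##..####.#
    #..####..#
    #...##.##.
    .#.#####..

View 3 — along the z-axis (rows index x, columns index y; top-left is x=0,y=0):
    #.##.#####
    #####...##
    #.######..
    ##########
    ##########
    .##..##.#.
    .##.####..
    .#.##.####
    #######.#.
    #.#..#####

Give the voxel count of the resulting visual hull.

initial block: 10^3 = 1000
  1. axis=1 (XZ plane), |mask|=82  ⇒  voxels=820
  2. axis=0 (YZ plane), |mask|=75  ⇒  voxels=619
  3. axis=2 (XY plane), |mask|=75  ⇒  voxels=460

remaining voxels: 460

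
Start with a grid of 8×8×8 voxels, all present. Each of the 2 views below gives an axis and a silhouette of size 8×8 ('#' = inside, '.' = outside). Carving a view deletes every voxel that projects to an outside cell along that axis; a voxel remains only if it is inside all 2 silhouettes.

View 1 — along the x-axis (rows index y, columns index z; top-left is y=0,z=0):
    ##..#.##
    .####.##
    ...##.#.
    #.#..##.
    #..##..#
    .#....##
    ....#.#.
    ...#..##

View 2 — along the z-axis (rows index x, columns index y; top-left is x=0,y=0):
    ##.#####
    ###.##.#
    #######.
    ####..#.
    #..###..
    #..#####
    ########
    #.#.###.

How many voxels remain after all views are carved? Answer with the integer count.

full grid |V| = 512
  1. axis=0 (YZ plane), |mask|=30  ⇒  voxels=240
  2. axis=2 (XY plane), |mask|=48  ⇒  voxels=182

voxel count = 182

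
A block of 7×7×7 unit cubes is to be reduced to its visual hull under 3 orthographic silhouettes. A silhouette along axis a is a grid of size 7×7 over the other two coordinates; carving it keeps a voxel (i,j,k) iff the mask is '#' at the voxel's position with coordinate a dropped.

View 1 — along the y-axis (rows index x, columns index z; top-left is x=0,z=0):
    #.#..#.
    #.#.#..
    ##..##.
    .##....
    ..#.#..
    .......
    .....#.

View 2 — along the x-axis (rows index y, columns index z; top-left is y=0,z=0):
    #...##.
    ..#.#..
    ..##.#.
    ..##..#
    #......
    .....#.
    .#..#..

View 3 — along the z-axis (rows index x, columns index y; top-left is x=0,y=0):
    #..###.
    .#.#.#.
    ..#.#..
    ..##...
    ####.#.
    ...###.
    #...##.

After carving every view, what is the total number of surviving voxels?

initial block: 7^3 = 343
V1 y: intersect with XZ mask (15 set) -- 105 left
V2 x: intersect with YZ mask (15 set) -- 38 left
V3 z: intersect with XY mask (22 set) -- 19 left

19 voxels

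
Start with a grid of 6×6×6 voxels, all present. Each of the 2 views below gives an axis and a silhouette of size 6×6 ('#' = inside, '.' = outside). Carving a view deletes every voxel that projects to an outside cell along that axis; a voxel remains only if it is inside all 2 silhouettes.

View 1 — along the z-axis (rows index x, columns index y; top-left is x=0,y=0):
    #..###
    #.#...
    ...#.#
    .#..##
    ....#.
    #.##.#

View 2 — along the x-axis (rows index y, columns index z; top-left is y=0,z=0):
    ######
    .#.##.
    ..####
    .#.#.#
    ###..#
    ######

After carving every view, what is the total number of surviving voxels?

full grid |V| = 216
carve view 1 (along z, XY-mask fill 16/36): 96 voxels remain
carve view 2 (along x, YZ-mask fill 26/36): 74 voxels remain

remaining voxels: 74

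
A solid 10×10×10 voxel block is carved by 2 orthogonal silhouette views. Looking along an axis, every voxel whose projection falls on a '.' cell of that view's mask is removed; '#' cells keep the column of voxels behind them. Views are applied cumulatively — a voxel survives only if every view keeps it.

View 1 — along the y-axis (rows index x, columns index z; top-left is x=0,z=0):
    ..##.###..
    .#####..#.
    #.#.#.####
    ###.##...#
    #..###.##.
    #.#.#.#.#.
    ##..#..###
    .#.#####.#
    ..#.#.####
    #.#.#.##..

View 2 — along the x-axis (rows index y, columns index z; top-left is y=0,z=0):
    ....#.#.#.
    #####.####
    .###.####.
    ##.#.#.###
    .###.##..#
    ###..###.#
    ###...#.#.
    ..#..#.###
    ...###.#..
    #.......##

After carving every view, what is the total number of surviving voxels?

323 voxels

full grid |V| = 1000
step 1: project along y, AND mask (59/100) → |grid| = 590
step 2: project along x, AND mask (56/100) → |grid| = 323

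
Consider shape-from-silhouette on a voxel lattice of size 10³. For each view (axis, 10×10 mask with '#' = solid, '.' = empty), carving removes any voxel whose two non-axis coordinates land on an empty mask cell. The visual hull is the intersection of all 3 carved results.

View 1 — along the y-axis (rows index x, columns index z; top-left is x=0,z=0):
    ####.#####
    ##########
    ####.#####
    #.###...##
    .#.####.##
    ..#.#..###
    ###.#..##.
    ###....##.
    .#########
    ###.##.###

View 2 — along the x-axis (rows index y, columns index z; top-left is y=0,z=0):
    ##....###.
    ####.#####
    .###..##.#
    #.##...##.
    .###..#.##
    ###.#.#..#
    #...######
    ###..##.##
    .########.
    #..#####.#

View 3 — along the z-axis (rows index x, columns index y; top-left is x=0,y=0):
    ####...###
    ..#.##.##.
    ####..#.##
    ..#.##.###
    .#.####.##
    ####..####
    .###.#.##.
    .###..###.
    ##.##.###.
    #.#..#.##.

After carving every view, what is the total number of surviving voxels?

remaining voxels: 319

before carving: 1000 voxels (10×10×10)
step 1: project along y, AND mask (74/100) → |grid| = 740
step 2: project along x, AND mask (66/100) → |grid| = 489
step 3: project along z, AND mask (64/100) → |grid| = 319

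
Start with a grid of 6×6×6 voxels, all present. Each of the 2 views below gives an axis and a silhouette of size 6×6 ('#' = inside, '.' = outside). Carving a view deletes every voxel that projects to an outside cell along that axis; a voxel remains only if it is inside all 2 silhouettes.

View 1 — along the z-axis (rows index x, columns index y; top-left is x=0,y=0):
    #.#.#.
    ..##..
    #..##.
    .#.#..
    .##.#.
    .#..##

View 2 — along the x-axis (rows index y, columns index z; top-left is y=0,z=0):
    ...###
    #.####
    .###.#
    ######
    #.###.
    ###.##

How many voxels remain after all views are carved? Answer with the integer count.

voxel count = 72

initial block: 6^3 = 216
carve view 1 (along z, XY-mask fill 16/36): 96 voxels remain
carve view 2 (along x, YZ-mask fill 27/36): 72 voxels remain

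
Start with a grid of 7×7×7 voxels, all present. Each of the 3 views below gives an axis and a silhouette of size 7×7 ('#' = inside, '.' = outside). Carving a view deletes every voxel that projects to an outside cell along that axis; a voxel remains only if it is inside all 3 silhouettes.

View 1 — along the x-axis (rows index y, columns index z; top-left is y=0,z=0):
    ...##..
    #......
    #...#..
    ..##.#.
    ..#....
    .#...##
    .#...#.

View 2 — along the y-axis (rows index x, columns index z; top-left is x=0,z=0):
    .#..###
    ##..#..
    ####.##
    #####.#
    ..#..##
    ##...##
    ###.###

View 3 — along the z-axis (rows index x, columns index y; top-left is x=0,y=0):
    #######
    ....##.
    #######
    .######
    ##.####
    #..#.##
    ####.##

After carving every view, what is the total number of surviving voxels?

start: 7×7×7 = 343 voxels
V1 x: intersect with YZ mask (14 set) -- 98 left
V2 y: intersect with XZ mask (32 set) -- 63 left
V3 z: intersect with XY mask (38 set) -- 53 left

53 voxels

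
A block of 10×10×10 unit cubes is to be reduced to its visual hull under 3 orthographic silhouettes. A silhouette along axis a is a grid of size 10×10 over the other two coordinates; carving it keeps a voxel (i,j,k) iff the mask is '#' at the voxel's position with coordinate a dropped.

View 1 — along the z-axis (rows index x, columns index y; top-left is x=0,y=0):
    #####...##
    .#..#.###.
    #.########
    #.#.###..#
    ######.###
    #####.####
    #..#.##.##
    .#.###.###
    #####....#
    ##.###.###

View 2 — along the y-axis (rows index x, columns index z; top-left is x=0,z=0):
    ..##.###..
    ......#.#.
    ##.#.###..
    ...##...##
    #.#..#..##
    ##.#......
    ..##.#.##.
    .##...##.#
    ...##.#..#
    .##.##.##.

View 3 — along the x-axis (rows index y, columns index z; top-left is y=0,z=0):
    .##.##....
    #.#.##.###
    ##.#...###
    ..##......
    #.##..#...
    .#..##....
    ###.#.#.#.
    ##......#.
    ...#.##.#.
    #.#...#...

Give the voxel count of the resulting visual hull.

|visual hull| = 138

before carving: 1000 voxels (10×10×10)
after view 1 [z-axis, 72 of 100 cells solid] → remaining = 720
after view 2 [y-axis, 45 of 100 cells solid] → remaining = 332
after view 3 [x-axis, 42 of 100 cells solid] → remaining = 138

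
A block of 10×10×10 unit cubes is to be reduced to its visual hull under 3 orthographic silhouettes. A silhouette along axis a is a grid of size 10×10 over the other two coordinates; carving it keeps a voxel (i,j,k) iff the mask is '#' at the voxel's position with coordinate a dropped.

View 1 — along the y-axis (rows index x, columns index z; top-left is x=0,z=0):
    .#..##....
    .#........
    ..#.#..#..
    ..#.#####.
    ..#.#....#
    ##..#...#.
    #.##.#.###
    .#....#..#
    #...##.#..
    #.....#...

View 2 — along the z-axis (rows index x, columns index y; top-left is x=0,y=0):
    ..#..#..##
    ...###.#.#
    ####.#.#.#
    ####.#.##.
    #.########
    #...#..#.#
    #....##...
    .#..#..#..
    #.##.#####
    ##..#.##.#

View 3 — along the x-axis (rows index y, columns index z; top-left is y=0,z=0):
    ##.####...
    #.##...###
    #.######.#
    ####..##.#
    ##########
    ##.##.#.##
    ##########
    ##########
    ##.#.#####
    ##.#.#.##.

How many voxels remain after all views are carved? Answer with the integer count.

|visual hull| = 141

before carving: 1000 voxels (10×10×10)
[1] y-view keeps 36 columns → grid now 360
[2] z-view keeps 56 columns → grid now 197
[3] x-view keeps 78 columns → grid now 141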